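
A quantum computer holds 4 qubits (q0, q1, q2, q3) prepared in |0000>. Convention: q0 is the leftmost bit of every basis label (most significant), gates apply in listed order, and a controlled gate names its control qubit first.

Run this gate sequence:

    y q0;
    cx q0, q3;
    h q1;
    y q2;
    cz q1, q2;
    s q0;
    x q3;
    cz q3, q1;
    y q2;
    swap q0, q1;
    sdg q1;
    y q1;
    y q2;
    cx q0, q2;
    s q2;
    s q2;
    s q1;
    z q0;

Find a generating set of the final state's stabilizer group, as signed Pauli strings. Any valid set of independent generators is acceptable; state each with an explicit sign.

The stabilizer group can be generated by -XIXI, -ZIZI, +IZII, +IIIZ, among other valid generating sets.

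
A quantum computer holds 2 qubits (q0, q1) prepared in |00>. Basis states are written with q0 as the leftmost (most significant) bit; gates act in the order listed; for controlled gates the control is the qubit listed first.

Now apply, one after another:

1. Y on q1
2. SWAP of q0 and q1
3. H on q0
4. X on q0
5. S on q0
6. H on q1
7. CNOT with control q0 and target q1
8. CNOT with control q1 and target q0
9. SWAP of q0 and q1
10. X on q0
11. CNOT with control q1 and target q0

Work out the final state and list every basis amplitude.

The final amplitudes are -1/2 on |00>, -1/2 on |01>, -I/2 on |10>, -I/2 on |11>.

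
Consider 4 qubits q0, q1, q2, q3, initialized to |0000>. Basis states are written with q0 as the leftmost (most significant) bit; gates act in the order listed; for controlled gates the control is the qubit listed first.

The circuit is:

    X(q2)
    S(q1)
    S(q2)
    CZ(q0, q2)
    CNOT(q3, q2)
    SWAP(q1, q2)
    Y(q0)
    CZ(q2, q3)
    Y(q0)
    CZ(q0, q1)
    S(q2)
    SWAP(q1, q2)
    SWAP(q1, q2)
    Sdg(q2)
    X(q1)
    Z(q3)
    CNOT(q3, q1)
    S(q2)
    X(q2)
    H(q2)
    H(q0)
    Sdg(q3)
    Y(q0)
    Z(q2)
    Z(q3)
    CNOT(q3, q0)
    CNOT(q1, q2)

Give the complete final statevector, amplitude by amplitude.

The final amplitudes are 1/2 on |0000>, 1/2 on |0010>, -1/2 on |1000>, -1/2 on |1010>, and 0 on every other basis state. Key observation: the block from step 11 through step 14 cancels to the identity and can be dropped.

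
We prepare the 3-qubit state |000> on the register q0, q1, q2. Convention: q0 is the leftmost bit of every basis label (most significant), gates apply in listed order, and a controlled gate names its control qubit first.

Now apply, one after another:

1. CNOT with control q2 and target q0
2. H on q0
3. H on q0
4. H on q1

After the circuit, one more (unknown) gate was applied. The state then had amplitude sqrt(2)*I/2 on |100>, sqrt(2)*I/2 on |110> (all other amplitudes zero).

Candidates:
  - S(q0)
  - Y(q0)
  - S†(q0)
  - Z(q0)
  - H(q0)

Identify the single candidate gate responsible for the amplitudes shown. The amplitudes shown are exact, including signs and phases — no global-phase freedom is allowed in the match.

The applied gate was Y(q0). Key observation: the block from step 2 through step 3 cancels to the identity and can be dropped.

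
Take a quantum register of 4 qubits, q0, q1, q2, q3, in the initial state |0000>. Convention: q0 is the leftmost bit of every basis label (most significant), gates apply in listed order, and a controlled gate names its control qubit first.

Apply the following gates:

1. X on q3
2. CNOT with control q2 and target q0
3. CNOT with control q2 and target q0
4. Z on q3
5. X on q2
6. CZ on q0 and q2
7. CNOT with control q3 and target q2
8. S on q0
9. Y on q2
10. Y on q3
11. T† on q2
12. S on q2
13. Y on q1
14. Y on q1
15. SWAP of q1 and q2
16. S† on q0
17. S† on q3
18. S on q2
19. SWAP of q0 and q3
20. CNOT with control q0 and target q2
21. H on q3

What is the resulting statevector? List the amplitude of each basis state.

The resulting statevector has amplitude -sqrt(2)*exp(I*pi/4)/2 on |0100>, -sqrt(2)*exp(I*pi/4)/2 on |0101>, and 0 on every other basis state.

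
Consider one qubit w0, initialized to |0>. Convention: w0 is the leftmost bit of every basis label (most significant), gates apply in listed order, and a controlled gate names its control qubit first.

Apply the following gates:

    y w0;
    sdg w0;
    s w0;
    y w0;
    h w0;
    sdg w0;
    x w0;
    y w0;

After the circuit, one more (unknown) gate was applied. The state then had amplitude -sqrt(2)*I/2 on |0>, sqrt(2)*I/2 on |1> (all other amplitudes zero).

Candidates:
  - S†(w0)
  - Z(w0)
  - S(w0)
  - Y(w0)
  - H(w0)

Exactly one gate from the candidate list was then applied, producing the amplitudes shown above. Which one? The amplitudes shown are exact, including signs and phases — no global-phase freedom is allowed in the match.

It was S(w0) that produced the state shown. Key observation: gates 1-4 undo each other exactly, leaving only the rest of the circuit to track.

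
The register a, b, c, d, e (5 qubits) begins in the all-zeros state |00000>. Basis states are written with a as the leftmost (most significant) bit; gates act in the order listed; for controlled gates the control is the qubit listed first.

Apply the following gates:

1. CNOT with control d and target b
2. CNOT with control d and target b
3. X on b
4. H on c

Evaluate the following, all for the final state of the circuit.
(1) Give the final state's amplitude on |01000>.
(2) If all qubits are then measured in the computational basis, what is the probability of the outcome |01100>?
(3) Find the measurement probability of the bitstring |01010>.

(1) The final state's coefficient on |01000> equals sqrt(2)/2. Key observation: steps 1-2 multiply out to the identity, so the circuit reduces to the remaining gates.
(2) The probability of measuring |01100> is 1/2.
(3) Outcome |01010> occurs with probability 0.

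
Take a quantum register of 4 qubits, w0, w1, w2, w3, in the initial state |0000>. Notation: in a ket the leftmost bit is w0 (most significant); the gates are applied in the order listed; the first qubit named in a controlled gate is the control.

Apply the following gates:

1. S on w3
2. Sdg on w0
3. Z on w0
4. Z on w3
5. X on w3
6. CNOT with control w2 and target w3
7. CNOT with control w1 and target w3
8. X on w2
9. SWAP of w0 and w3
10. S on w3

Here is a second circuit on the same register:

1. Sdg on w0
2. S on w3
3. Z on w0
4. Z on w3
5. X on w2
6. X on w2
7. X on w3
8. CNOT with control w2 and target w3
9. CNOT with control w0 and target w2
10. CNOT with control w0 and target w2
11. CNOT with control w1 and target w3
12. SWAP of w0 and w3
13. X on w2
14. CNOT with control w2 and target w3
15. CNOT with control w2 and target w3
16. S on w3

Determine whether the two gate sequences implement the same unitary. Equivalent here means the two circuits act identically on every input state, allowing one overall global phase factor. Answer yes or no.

Yes: on every input state the two circuits agree up to one overall phase factor.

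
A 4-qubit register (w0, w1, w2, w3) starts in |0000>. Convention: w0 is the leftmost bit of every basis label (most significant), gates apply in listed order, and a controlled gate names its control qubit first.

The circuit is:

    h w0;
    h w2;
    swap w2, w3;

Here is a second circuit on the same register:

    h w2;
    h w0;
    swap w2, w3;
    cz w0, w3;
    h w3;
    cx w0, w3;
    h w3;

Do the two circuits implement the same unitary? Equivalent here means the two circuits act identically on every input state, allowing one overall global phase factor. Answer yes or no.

Yes, they are equivalent — the unitaries differ by at most a global phase.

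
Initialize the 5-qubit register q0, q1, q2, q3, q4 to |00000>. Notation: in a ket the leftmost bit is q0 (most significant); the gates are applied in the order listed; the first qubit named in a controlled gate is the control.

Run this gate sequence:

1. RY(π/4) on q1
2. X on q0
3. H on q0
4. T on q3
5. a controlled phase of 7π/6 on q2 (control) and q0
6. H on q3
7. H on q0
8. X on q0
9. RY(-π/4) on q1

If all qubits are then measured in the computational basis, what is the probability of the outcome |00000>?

A full measurement returns |00000> with probability 1/2.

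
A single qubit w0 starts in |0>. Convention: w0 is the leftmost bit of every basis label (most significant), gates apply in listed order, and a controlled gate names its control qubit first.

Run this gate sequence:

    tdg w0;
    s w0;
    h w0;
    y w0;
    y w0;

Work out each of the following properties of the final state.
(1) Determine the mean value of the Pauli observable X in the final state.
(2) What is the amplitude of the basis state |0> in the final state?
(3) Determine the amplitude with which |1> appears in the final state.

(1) The expectation value of X is 1.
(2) The amplitude on |0> is sqrt(2)/2.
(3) The amplitude on |1> is sqrt(2)/2.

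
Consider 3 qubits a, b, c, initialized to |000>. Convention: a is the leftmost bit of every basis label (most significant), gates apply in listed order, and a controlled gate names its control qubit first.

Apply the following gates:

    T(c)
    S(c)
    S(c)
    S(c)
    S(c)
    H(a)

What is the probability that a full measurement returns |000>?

A full measurement returns |000> with probability 1/2. Key observation: the block from step 2 through step 5 cancels to the identity and can be dropped.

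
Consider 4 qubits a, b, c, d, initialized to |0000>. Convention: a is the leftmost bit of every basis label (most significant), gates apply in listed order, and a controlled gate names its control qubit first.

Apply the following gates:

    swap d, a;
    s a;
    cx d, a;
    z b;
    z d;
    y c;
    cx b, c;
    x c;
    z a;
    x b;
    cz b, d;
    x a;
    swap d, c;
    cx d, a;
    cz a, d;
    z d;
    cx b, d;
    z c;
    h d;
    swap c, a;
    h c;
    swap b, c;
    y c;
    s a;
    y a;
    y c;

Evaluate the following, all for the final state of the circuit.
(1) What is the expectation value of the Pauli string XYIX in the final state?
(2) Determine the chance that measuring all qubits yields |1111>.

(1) In the final state, XYIX has expectation 0.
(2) Outcome |1111> occurs with probability 1/4.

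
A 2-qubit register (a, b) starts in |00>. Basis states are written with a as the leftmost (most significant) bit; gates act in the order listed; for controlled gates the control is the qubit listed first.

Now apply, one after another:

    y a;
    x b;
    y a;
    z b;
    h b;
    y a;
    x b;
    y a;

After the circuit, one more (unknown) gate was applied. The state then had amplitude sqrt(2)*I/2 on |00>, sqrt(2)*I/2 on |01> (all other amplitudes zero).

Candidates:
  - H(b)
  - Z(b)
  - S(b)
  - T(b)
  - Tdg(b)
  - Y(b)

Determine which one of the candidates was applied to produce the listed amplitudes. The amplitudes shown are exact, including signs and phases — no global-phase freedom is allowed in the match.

It was Y(b) that produced the state shown.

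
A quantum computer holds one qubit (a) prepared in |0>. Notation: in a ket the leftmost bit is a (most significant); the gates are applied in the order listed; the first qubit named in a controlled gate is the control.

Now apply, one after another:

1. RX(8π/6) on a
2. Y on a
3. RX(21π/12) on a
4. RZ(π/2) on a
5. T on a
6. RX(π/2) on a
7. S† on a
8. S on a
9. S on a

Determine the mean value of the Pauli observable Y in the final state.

In the final state, Y has expectation -sqrt(3)/4 - 1/4.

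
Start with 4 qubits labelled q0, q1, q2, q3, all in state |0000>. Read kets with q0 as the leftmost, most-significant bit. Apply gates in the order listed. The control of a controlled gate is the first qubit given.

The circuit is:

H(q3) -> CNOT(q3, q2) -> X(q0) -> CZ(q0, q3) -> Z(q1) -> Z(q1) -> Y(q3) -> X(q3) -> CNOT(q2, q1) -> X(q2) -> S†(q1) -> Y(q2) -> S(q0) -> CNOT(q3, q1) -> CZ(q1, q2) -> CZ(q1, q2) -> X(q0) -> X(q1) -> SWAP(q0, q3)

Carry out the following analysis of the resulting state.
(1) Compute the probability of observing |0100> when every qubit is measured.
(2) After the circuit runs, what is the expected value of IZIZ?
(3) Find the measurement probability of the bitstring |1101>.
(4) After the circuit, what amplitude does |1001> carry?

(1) Outcome |0100> occurs with probability 1/2. Key observation: the block from step 15 through step 16 cancels to the identity and can be dropped.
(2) In the final state, IZIZ has expectation -1.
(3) The probability of measuring |1101> is 0.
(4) The amplitude on |1001> is 0.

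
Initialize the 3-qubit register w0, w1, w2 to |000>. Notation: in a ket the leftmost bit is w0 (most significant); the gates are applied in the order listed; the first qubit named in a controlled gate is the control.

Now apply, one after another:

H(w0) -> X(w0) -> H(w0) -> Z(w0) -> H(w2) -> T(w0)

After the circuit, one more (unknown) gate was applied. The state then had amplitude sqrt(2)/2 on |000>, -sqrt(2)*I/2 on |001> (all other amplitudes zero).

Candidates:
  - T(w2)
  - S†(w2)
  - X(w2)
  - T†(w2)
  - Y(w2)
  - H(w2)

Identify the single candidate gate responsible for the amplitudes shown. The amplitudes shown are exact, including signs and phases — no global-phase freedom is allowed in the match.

It was S†(w2) that produced the state shown.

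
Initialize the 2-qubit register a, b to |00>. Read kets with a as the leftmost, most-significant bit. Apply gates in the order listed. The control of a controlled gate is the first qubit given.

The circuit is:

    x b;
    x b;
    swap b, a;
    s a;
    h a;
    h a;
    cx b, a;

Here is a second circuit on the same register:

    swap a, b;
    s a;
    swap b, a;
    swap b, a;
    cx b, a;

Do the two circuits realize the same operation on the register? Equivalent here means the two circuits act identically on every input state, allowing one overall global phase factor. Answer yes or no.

Yes, they are equivalent — the unitaries differ by at most a global phase.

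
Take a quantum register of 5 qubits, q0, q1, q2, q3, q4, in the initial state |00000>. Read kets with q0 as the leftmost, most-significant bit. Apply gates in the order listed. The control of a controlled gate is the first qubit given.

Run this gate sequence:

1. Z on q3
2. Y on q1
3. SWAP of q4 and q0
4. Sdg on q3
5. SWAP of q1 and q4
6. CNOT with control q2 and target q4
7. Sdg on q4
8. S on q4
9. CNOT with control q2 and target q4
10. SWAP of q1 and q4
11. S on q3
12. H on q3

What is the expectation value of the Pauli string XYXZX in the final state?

The expectation value of XYXZX is 0. Key observation: gates 4-11 undo each other exactly, leaving only the rest of the circuit to track.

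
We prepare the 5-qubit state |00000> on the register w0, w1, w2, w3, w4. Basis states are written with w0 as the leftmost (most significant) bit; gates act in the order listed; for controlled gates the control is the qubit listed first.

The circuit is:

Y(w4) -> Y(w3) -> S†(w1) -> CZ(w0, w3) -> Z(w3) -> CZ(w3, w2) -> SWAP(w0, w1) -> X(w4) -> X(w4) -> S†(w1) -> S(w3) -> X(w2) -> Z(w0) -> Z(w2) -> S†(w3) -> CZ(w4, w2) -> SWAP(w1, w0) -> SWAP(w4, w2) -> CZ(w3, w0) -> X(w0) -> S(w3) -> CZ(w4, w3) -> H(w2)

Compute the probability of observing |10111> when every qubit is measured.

Outcome |10111> occurs with probability 1/2.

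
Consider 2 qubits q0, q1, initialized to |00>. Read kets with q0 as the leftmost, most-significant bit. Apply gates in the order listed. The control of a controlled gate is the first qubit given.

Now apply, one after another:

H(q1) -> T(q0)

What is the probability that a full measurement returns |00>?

Outcome |00> occurs with probability 1/2.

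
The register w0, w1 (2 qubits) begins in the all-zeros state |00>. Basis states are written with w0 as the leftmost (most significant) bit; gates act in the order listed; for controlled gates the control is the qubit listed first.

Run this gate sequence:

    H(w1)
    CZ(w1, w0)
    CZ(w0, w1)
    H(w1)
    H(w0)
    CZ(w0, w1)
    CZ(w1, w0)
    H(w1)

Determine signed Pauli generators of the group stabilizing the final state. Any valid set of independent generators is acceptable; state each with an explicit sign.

The final state is stabilized by the group generated by +XI, +IX; other independent generating sets are equally valid.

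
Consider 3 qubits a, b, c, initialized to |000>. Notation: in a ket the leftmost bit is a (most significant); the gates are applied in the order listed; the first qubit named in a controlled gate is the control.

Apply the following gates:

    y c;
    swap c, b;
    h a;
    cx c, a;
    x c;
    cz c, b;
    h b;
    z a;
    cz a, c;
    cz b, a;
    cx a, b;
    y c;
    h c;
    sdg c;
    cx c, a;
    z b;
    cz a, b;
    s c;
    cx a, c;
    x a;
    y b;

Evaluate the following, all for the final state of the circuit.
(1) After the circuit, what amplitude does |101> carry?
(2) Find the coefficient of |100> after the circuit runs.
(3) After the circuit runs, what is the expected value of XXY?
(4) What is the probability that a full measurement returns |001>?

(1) The final state's coefficient on |101> equals -sqrt(2)*I/4.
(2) The final state's coefficient on |100> equals sqrt(2)*I/4.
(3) In the final state, XXY has expectation 0.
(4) The probability of measuring |001> is 1/8.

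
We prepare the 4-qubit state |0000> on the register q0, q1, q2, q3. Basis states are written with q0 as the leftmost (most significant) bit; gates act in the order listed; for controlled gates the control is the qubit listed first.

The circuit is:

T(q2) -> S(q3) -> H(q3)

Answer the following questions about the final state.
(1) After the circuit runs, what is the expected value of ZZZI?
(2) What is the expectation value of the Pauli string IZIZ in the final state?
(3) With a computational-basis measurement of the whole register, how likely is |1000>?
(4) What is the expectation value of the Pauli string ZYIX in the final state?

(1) In the final state, ZZZI has expectation 1.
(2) In the final state, IZIZ has expectation 0.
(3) A full measurement returns |1000> with probability 0.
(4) In the final state, ZYIX has expectation 0.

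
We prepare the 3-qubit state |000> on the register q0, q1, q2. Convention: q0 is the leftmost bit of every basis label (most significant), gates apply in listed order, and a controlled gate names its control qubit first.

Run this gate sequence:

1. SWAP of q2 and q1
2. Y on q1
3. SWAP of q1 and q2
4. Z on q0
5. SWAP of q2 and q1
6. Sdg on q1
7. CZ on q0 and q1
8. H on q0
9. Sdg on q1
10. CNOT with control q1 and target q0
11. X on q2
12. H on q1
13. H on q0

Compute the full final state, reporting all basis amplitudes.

The final amplitudes are -sqrt(2)*I/2 on |001>, sqrt(2)*I/2 on |011>, and 0 on every other basis state.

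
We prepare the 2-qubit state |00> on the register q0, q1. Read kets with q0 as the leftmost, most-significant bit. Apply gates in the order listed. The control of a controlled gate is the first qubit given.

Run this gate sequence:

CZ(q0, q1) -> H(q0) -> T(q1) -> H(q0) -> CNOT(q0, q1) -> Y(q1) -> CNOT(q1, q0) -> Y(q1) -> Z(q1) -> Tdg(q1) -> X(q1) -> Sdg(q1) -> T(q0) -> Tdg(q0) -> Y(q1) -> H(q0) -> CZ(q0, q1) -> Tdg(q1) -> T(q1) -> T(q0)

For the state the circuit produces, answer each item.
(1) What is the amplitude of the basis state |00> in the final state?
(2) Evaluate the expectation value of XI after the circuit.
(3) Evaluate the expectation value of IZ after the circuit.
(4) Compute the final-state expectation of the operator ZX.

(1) The amplitude on |00> is -sqrt(2)/2.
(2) In the final state, XI has expectation -sqrt(2)/2.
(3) In the final state, IZ has expectation 1.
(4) In the final state, ZX has expectation 0.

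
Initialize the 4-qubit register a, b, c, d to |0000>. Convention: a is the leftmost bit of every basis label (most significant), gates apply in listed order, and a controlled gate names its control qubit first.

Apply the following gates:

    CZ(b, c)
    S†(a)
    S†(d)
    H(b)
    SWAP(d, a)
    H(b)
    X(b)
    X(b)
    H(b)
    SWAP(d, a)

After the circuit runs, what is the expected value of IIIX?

The observable IIIX averages to 0. Key observation: steps 5-10 multiply out to the identity, so the circuit reduces to the remaining gates.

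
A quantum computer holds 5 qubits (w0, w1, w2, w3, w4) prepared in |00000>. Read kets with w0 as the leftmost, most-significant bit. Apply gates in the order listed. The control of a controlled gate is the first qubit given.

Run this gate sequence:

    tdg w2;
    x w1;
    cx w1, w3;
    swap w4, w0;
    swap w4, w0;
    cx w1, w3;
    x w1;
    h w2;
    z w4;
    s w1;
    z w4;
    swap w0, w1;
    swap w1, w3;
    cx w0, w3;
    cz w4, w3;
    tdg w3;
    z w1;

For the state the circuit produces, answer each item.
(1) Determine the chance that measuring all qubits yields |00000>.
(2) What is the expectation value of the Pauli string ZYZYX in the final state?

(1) The probability of measuring |00000> is 1/2.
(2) The expectation value of ZYZYX is 0.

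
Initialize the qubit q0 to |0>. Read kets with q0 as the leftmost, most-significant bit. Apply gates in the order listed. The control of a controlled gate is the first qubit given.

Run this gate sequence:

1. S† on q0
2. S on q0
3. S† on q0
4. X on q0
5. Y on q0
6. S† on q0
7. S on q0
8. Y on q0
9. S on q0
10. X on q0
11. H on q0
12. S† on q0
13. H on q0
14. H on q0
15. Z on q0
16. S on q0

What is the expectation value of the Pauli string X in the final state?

In the final state, X has expectation -1.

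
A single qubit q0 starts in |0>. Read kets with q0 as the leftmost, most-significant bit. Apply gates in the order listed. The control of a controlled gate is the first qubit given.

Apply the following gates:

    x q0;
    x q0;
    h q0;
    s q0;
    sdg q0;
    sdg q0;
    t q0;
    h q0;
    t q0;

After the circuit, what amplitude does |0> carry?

The final state's coefficient on |0> equals 1/2 - exp(3*I*pi/4)/2.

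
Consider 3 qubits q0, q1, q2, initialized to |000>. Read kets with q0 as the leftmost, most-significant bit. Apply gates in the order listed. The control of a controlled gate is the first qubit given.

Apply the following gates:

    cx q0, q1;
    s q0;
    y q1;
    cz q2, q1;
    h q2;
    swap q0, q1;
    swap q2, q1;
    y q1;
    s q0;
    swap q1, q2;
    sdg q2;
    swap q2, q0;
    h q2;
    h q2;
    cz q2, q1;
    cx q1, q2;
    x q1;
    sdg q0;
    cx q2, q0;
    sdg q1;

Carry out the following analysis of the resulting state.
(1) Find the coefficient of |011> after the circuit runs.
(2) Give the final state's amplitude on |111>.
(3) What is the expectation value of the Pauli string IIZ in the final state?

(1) The final state's coefficient on |011> equals sqrt(2)/2. Key observation: steps 13-14 multiply out to the identity, so the circuit reduces to the remaining gates.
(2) The amplitude on |111> is sqrt(2)/2.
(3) The observable IIZ averages to -1.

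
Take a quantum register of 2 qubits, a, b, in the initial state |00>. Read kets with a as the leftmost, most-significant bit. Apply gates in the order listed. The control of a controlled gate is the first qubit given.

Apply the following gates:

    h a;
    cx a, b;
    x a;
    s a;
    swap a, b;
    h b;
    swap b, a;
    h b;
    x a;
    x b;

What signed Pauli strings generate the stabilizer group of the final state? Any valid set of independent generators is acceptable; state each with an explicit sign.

One valid set of independent stabilizer generators is -YZ, +ZY (any independent generating set of the same group is equally correct).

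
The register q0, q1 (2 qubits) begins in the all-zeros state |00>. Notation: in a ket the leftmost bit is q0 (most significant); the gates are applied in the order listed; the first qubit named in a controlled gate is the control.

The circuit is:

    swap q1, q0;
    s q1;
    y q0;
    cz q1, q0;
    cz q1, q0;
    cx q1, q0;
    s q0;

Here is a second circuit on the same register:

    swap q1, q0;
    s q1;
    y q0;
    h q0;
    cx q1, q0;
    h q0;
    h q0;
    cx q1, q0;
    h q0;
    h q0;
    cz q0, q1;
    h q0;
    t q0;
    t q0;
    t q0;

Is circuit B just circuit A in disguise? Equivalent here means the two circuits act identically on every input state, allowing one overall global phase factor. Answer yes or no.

No: there is an input state on which the two circuits produce genuinely different outputs (not merely differing by a phase).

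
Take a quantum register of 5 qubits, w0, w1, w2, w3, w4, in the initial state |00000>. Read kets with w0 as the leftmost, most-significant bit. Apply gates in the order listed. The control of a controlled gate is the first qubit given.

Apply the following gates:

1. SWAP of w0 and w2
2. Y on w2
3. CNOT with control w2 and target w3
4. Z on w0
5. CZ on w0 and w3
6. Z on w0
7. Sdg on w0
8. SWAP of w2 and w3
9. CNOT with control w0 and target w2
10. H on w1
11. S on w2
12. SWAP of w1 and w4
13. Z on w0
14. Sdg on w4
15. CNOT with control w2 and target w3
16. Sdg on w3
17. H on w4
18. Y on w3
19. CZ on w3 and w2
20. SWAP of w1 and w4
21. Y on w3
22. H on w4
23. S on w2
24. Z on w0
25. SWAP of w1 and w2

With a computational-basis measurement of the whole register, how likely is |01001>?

Outcome |01001> occurs with probability 1/4.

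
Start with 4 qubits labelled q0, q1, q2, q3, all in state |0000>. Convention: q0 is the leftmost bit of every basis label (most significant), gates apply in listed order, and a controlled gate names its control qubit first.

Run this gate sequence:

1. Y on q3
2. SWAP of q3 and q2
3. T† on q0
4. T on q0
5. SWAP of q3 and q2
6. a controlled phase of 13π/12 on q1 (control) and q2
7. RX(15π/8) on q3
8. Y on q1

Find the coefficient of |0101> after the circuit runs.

The final state's coefficient on |0101> equals cos(pi/16). Key observation: steps 2-5 multiply out to the identity, so the circuit reduces to the remaining gates.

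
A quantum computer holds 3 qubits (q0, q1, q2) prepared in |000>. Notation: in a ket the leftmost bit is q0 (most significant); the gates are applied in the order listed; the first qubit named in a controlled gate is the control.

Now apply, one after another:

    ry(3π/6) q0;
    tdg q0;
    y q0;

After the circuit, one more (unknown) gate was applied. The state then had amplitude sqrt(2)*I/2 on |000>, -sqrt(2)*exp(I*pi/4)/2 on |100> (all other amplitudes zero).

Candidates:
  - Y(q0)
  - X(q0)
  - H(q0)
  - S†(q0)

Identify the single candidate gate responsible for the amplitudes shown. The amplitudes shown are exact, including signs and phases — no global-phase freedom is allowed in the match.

The unique candidate consistent with the amplitudes is X(q0).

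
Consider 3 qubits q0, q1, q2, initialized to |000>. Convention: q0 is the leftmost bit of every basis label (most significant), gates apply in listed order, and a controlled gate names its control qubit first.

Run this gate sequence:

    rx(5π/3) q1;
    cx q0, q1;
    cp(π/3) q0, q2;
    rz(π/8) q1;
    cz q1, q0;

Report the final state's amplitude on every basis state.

After the circuit, the state carries amplitude sqrt(3)*exp(15*I*pi/16)/2 on |000>, -exp(9*I*pi/16)/2 on |010>, and 0 on every other basis state.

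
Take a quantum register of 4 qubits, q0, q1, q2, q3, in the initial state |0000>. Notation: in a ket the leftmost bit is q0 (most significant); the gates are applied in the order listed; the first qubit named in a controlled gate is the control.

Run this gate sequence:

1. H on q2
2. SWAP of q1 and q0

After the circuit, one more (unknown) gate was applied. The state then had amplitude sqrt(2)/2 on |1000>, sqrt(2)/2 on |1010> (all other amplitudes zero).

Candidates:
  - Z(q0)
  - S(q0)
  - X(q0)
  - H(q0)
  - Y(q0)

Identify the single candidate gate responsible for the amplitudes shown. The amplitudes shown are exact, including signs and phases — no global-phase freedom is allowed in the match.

The unique candidate consistent with the amplitudes is X(q0).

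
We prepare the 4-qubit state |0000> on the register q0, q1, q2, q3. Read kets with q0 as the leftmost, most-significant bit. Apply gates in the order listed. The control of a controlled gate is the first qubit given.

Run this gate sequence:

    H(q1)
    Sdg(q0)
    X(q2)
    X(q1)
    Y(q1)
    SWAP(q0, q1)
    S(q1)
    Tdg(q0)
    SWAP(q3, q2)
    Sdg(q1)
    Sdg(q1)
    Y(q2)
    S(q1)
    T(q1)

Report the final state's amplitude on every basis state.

The final amplitudes are sqrt(2)/2 on |0011>, sqrt(2)*exp(3*I*pi/4)/2 on |1011>, and 0 on every other basis state.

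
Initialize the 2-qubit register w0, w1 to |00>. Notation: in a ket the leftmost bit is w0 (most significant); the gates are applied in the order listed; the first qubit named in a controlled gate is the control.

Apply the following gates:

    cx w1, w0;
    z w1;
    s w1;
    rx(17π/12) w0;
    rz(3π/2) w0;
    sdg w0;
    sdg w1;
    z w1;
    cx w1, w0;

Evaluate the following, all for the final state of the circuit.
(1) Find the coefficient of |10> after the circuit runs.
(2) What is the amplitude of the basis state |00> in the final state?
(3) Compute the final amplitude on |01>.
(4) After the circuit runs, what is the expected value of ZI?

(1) |10> carries amplitude (-sqrt(sqrt(2) + 2)/4 - sqrt(6 - 3*sqrt(2))/4)*exp(3*I*pi/4) in the final state.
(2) The final state's coefficient on |00> equals (-sqrt(2 - sqrt(2))/4 + sqrt(3*sqrt(2) + 6)/4)*exp(I*pi/4).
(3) The amplitude on |01> is 0.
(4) The expectation value of ZI is -sqrt(6)/4 + sqrt(2)/4.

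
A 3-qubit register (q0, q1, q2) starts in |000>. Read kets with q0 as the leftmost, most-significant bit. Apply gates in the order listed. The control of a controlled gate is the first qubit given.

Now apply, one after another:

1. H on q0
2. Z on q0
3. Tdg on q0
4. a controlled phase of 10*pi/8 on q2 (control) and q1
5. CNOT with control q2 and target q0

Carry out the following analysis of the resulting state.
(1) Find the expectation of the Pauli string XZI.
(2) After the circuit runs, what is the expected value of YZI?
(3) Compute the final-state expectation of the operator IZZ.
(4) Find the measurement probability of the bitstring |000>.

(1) The expectation value of XZI is -sqrt(2)/2.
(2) The expectation value of YZI is sqrt(2)/2.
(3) The observable IZZ averages to 1.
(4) A full measurement returns |000> with probability 1/2.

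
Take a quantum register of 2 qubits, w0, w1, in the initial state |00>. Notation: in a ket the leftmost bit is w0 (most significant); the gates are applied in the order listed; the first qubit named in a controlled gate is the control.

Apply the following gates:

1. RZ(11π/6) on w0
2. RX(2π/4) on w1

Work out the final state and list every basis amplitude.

After the circuit, the state carries amplitude -sqrt(2)*exp(I*pi/12)/2 on |00>, sqrt(2)*exp(7*I*pi/12)/2 on |01>, 0 on |10>, 0 on |11>.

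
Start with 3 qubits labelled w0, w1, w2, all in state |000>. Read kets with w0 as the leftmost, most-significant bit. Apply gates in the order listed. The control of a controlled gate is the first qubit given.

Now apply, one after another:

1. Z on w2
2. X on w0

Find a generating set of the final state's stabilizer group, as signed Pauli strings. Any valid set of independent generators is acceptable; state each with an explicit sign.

The final state is stabilized by the group generated by -ZII, +IZI, +IIZ; other independent generating sets are equally valid.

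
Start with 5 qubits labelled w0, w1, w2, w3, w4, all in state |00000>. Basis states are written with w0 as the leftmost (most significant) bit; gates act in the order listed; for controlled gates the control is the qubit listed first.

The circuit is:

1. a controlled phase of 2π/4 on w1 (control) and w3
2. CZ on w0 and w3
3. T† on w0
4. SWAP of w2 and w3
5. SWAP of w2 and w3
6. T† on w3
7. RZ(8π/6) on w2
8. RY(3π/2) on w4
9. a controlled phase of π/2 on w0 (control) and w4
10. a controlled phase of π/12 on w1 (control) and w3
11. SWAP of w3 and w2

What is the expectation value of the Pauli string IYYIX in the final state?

In the final state, IYYIX has expectation 0. Key observation: steps 4-5 multiply out to the identity, so the circuit reduces to the remaining gates.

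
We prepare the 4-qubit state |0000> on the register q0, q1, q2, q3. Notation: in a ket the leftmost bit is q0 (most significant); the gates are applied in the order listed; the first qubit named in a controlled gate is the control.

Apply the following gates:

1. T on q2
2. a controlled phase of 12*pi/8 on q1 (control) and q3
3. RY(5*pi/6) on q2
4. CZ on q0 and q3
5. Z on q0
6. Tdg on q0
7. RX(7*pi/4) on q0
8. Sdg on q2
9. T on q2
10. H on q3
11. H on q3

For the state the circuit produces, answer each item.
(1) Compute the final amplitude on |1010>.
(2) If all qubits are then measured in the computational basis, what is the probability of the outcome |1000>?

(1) |1010> carries amplitude sqrt(2 - sqrt(2))*(-sqrt(6) - sqrt(2))*exp(I*pi/4)/8 in the final state.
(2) The probability of measuring |1000> is -sqrt(3)/8 - sqrt(2)/8 + sqrt(6)/16 + 1/4.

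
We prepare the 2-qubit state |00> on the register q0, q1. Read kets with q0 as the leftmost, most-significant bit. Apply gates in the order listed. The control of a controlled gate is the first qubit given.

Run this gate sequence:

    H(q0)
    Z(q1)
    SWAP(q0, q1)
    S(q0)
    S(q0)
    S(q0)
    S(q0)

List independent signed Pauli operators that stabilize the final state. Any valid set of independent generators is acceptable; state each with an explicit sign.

The stabilizer group can be generated by +IX, +ZI, among other valid generating sets. Key observation: the block from step 4 through step 7 cancels to the identity and can be dropped.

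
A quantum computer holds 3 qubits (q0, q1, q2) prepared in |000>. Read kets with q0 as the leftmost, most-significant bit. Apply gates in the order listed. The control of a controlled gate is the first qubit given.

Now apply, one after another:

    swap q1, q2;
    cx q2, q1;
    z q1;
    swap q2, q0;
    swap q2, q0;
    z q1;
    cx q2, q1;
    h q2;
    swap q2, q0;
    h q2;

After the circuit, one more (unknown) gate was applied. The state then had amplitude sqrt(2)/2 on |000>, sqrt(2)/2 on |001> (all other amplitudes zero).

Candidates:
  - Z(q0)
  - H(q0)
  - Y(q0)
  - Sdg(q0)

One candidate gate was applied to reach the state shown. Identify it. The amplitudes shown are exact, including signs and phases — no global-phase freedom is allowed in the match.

The applied gate was H(q0). Key observation: the block from step 2 through step 7 cancels to the identity and can be dropped.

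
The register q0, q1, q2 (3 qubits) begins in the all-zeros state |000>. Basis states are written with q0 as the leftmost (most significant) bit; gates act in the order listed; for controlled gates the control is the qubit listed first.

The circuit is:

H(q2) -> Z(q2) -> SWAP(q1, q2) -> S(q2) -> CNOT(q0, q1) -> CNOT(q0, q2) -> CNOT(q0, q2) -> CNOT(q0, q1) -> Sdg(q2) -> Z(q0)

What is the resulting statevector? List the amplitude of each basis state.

The resulting statevector has amplitude sqrt(2)/2 on |000>, -sqrt(2)/2 on |010>, and 0 on every other basis state. Key observation: the block from step 4 through step 9 cancels to the identity and can be dropped.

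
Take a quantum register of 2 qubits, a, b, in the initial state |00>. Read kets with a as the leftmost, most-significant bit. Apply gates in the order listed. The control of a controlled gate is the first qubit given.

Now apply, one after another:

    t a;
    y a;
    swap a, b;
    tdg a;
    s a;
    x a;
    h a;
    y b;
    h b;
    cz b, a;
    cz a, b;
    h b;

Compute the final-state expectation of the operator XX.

In the final state, XX has expectation 0.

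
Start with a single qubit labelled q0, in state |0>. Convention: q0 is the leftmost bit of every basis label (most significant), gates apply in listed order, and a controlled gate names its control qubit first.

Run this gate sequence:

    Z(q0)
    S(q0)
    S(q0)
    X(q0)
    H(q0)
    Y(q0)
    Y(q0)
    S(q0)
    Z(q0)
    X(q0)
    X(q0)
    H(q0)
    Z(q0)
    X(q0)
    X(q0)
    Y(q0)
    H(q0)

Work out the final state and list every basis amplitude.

After the circuit, the state carries amplitude sqrt(2)*I/2 on |0>, sqrt(2)/2 on |1>.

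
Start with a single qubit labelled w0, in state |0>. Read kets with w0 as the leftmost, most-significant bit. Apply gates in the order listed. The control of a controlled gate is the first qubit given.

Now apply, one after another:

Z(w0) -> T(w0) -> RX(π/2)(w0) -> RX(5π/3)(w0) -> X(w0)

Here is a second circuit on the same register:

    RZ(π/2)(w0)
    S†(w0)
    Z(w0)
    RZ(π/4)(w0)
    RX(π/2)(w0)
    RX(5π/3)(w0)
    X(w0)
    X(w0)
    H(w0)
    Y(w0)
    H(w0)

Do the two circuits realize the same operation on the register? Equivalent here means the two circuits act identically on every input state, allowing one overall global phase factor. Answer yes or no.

No: there is an input state on which the two circuits produce genuinely different outputs (not merely differing by a phase).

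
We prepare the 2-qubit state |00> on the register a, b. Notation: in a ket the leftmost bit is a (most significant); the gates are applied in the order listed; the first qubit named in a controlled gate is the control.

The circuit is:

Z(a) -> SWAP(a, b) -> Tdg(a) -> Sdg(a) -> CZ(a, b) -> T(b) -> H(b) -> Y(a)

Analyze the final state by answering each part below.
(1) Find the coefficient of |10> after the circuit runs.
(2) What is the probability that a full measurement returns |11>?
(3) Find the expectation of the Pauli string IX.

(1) The amplitude on |10> is sqrt(2)*I/2.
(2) Outcome |11> occurs with probability 1/2.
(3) In the final state, IX has expectation 1.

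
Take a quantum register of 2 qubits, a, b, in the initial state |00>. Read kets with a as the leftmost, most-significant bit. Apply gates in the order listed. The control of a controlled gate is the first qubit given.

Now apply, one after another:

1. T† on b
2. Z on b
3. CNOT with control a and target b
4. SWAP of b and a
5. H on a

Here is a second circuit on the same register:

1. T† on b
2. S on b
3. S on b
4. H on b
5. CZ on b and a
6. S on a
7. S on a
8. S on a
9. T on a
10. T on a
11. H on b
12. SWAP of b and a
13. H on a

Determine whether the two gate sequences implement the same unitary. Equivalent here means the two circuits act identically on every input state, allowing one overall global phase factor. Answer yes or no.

Yes, they are equivalent — the unitaries differ by at most a global phase.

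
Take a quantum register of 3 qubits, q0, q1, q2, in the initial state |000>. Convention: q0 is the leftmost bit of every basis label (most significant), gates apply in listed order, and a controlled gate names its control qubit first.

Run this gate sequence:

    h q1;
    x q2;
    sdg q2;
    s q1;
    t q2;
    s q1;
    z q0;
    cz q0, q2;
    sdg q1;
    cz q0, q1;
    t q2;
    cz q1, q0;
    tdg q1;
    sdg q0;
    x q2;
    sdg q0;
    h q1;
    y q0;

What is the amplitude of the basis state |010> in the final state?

The final state's coefficient on |010> equals 0.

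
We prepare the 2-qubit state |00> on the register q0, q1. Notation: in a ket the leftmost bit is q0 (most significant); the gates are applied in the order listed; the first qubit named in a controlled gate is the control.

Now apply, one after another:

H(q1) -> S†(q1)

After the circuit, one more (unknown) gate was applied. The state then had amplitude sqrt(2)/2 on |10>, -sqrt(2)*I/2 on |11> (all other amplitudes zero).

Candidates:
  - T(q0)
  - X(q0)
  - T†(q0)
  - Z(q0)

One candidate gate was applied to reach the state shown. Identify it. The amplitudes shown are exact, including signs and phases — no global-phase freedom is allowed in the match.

The unique candidate consistent with the amplitudes is X(q0).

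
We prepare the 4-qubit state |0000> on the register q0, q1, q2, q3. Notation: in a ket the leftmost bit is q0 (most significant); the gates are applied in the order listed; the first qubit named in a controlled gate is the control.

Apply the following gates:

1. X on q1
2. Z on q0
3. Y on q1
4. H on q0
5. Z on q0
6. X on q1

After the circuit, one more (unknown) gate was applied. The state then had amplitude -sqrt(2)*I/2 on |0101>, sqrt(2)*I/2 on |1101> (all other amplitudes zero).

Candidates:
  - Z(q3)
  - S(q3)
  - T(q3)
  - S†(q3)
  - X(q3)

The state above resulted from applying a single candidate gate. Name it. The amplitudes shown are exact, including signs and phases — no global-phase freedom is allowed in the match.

The applied gate was X(q3).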